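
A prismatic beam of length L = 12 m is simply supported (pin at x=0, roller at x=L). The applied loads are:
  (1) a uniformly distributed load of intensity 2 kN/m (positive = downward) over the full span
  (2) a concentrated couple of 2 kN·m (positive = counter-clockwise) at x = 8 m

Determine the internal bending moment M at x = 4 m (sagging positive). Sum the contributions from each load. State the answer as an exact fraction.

M(4) = 98/3 kN·m

Load 1 — uniform load w=2 kN/m over full span:
  M_1 = wx(L-x)/2 = 2·4·(12-4)/2 = 32 kN·m
Load 2 — applied couple M₀=2 kN·m at a=8 m (b=L-a=4):
  M_2 = M₀x/L  [x≤a] = 2·4/12 = 2/3 kN·m
Superposition: M = Σ M_i = 98/3 kN·m ≈ 32.666667 kN·m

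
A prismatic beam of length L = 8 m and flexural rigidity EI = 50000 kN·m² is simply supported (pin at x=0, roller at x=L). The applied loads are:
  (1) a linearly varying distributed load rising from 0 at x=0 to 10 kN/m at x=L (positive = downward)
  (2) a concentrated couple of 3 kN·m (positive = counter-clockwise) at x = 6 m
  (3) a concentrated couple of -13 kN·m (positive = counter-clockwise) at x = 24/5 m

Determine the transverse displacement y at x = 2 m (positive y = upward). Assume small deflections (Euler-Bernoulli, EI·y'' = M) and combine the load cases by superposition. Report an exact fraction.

Load 1 — triangular load w₀=10 kN/m (0→w₀ over full span):
  y_1 = -w₀x(7L⁴-10L²x²+3x⁴)/(360LEI) = -10·2·(7·8⁴-10·8²·2²+3·2⁴)/(360·8·50000) = -109/30000 m
Load 2 — applied couple M₀=3 kN·m at a=6 m (b=L-a=2):
  y_2 = (M₀x³/(6L)+C₁x)/EI  [x≤a] with C₁=M₀(3b²-L²)/(6L)=-13/4 = (3·2³/(6·8)+(-13/4)·2)/50000 = -3/25000 m
Load 3 — applied couple M₀=-13 kN·m at a=24/5 m (b=L-a=16/5):
  y_3 = (M₀x³/(6L)+C₁x)/EI  [x≤a] with C₁=M₀(3b²-L²)/(6L)=676/75 = ((-13)·2³/(6·8)+(676/75)·2)/50000 = 793/2500000 m
Superposition: y = Σ y_i = -25771/7500000 m ≈ -0.003436 m

y(2) = -25771/7500000 m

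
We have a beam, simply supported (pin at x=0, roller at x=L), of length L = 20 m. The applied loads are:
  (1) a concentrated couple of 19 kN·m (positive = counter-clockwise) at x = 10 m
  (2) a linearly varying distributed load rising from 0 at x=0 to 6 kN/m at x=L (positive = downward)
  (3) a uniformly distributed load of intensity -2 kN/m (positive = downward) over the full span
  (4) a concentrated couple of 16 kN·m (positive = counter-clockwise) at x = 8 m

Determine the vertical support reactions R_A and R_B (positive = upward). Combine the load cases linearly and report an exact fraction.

Load 1 — applied couple M₀=19 kN·m at a=10 m (b=L-a=10):
  R_A = M₀/L = 19/20 kN
  R_B = -M₀/L = -19/20 kN
Load 2 — triangular load w₀=6 kN/m (0→w₀ over full span):
  R_A = w₀L/6 = 6·20/6 = 20 kN
  R_B = w₀L/3 = 6·20/3 = 40 kN
Load 3 — uniform load w=-2 kN/m over full span:
  R_A = wL/2 = (-2)·20/2 = -20 kN
  R_B = wL/2 = (-2)·20/2 = -20 kN
Load 4 — applied couple M₀=16 kN·m at a=8 m (b=L-a=12):
  R_A = M₀/L = 16/20 = 4/5 kN
  R_B = -M₀/L = -16/20 = -4/5 kN
Superposition: R_A = 7/4 kN, R_B = 73/4 kN

R_A = 7/4 kN, R_B = 73/4 kN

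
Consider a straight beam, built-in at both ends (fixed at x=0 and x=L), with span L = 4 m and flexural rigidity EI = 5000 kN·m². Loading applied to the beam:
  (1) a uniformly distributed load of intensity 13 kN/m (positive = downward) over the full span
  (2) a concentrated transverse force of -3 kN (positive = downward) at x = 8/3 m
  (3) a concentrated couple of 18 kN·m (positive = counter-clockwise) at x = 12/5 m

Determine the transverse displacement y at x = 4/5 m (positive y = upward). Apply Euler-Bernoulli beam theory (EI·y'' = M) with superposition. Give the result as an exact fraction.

y(4/5) = -48748/52734375 m

Load 1 — uniform load w=13 kN/m over full span:
  y_1 = -wx²(L-x)²/(24EI) = -13·(4/5)²·(4-(4/5))²/(24·5000) = -832/1171875 m
Load 2 — point force P=-3 kN at a=8/3 m (b=L-a=4/3):
  y_2 = -Pb²x²(3aL-(3a+b)x)/(6L³EI)  [x≤a] = -(-3)·(4/3)²·(4/5)²·(3·(8/3)·4-(3·(8/3)+(4/3))·(4/5))/(6·4³·5000) = 92/2109375 m
Load 3 — applied couple M₀=18 kN·m at a=12/5 m (b=L-a=8/5):
  y_3 = (R_Ax³/6 - M_Ax²/2)/EI  [x≤a] with R_A=162/25, M_A=144/25 = ((162/25)·(4/5)³/6 - (144/25)·(4/5)²/2)/5000 = -504/1953125 m
Superposition: y = Σ y_i = -48748/52734375 m ≈ -0.000924 m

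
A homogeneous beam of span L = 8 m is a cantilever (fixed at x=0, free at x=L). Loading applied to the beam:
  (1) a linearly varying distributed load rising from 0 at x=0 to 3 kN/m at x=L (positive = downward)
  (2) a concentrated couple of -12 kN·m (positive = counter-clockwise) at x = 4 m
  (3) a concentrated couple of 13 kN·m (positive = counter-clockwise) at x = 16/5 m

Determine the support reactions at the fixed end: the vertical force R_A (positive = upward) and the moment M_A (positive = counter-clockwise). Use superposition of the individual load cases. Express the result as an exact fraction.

R_A = 12 kN, M_A = 63 kN·m

Load 1 — triangular load w₀=3 kN/m (0→w₀ over full span):
  R_A = w₀L/2 = 3·8/2 = 12 kN
  M_A = w₀L²/3 = 3·8²/3 = 64 kN·m
Load 2 — applied couple M₀=-12 kN·m at a=4 m (b=L-a=4):
  R_A = 0 kN
  M_A = -M₀ = -(-12) = 12 kN·m
Load 3 — applied couple M₀=13 kN·m at a=16/5 m (b=L-a=24/5):
  R_A = 0 kN
  M_A = -M₀ = -13 kN·m
Superposition: R_A = 12 kN, M_A = 63 kN·m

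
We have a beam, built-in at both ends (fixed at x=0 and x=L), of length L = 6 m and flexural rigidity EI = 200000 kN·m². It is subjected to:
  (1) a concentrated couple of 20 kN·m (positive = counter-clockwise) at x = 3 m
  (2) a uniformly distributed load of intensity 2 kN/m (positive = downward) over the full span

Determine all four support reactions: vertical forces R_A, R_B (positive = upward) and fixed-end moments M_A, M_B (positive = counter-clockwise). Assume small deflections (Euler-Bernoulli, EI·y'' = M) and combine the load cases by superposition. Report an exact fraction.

Load 1 — applied couple M₀=20 kN·m at a=3 m (b=L-a=3):
  R_A = 6M₀ab/L³ = 6·20·3·3/6³ = 5 kN
  M_A = M₀b(2a-b)/L² = 20·3·(2·3-3)/6² = 5 kN·m
  R_B = -6M₀ab/L³ = -6·20·3·3/6³ = -5 kN
  M_B = M₀a(2b-a)/L² = 20·3·(2·3-3)/6² = 5 kN·m
Load 2 — uniform load w=2 kN/m over full span:
  R_A = wL/2 = 2·6/2 = 6 kN
  M_A = wL²/12 = 2·6²/12 = 6 kN·m
  R_B = wL/2 = 2·6/2 = 6 kN
  M_B = -wL²/12 = -2·6²/12 = -6 kN·m
Superposition: R_A = 11 kN, M_A = 11 kN·m, R_B = 1 kN, M_B = -1 kN·m

R_A = 11 kN, M_A = 11 kN·m, R_B = 1 kN, M_B = -1 kN·m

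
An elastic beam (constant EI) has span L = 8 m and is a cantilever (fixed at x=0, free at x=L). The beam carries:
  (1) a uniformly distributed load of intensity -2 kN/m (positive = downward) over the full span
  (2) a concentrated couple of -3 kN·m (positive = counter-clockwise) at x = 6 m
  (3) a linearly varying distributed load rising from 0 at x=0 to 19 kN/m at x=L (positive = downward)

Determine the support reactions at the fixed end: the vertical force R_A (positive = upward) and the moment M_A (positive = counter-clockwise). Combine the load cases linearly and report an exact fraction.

Load 1 — uniform load w=-2 kN/m over full span:
  R_A = wL = (-2)·8 = -16 kN
  M_A = wL²/2 = (-2)·8²/2 = -64 kN·m
Load 2 — applied couple M₀=-3 kN·m at a=6 m (b=L-a=2):
  R_A = 0 kN
  M_A = -M₀ = -(-3) = 3 kN·m
Load 3 — triangular load w₀=19 kN/m (0→w₀ over full span):
  R_A = w₀L/2 = 19·8/2 = 76 kN
  M_A = w₀L²/3 = 19·8²/3 = 1216/3 kN·m
Superposition: R_A = 60 kN, M_A = 1033/3 kN·m

R_A = 60 kN, M_A = 1033/3 kN·m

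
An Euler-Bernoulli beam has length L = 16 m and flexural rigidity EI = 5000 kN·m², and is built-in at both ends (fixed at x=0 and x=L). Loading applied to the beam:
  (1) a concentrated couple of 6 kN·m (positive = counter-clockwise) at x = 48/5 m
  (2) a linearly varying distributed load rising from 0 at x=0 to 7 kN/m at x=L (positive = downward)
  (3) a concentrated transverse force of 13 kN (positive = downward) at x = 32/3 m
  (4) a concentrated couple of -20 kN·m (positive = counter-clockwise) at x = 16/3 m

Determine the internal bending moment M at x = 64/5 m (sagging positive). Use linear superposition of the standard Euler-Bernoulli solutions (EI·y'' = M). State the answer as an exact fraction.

Load 1 — applied couple M₀=6 kN·m at a=48/5 m (b=L-a=32/5):
  M_1 = R_Ax - M_A - M₀  [x>a] with R_A=27/50, M_A=48/25 = (27/50)·(64/5) - (48/25) - 6 = -126/125 kN·m
Load 2 — triangular load w₀=7 kN/m (0→w₀ over full span):
  M_2 = 3w₀Lx/20 - w₀L²/30 - w₀x³/(6L) = 3·7·16·(64/5)/20 - 7·16²/30 - 7·(64/5)³/(6·16) = 896/375 kN·m
Load 3 — point force P=13 kN at a=32/3 m (b=L-a=16/3):
  M_3 = Pa²(a+3b)(L-x)/L³ - Pa²b/L²  [x>a] = 13·(32/3)²·((32/3)+3·(16/3))·(16-(64/5))/16³ - 13·(32/3)²·(16/3)/16² = 0 kN·m
Load 4 — applied couple M₀=-20 kN·m at a=16/3 m (b=L-a=32/3):
  M_4 = R_Ax - M_A - M₀  [x>a] with R_A=-5/3, M_A=0 = (-5/3)·(64/5) - 0 - (-20) = -4/3 kN·m
Superposition: M = Σ M_i = 6/125 kN·m ≈ 0.048000 kN·m

M(64/5) = 6/125 kN·m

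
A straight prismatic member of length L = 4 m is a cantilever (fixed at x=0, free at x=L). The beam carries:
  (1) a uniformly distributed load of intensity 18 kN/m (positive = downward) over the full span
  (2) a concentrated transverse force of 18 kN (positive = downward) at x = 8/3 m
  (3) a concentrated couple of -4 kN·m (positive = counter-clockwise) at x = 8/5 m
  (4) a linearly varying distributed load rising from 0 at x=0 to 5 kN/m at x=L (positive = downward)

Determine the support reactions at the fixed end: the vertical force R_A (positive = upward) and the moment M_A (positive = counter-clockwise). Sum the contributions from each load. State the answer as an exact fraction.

R_A = 100 kN, M_A = 668/3 kN·m

Load 1 — uniform load w=18 kN/m over full span:
  R_A = wL = 18·4 = 72 kN
  M_A = wL²/2 = 18·4²/2 = 144 kN·m
Load 2 — point force P=18 kN at a=8/3 m (b=L-a=4/3):
  R_A = P = 18 kN
  M_A = Pa = 18·(8/3) = 48 kN·m
Load 3 — applied couple M₀=-4 kN·m at a=8/5 m (b=L-a=12/5):
  R_A = 0 kN
  M_A = -M₀ = -(-4) = 4 kN·m
Load 4 — triangular load w₀=5 kN/m (0→w₀ over full span):
  R_A = w₀L/2 = 5·4/2 = 10 kN
  M_A = w₀L²/3 = 5·4²/3 = 80/3 kN·m
Superposition: R_A = 100 kN, M_A = 668/3 kN·m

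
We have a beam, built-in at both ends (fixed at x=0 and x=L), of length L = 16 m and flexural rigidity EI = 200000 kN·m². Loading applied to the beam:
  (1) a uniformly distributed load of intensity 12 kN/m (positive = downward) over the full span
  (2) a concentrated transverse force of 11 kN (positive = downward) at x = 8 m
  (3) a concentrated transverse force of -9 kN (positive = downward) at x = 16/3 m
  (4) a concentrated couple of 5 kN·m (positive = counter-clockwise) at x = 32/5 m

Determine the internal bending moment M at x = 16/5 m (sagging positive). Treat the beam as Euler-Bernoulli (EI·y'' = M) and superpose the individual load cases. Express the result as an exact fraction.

M(16/5) = -69/5 kN·m

Load 1 — uniform load w=12 kN/m over full span:
  M_1 = wLx/2 - wL²/12 - wx²/2 = 12·16·(16/5)/2 - 12·16²/12 - 12·(16/5)²/2 = -256/25 kN·m
Load 2 — point force P=11 kN at a=8 m (b=L-a=8):
  M_2 = Pb²(3a+b)x/L³ - Pab²/L²  [x≤a] = 11·8²·(3·8+8)·(16/5)/16³ - 11·8·8²/16² = -22/5 kN·m
Load 3 — point force P=-9 kN at a=16/3 m (b=L-a=32/3):
  M_3 = Pb²(3a+b)x/L³ - Pab²/L²  [x≤a] = (-9)·(32/3)²·(3·(16/3)+(32/3))·(16/5)/16³ - (-9)·(16/3)·(32/3)²/16² = 0 kN·m
Load 4 — applied couple M₀=5 kN·m at a=32/5 m (b=L-a=48/5):
  M_4 = R_Ax - M_A  [x≤a] with R_A=9/20, M_A=3/5 = (9/20)·(16/5) - (3/5) = 21/25 kN·m
Superposition: M = Σ M_i = -69/5 kN·m ≈ -13.800000 kN·m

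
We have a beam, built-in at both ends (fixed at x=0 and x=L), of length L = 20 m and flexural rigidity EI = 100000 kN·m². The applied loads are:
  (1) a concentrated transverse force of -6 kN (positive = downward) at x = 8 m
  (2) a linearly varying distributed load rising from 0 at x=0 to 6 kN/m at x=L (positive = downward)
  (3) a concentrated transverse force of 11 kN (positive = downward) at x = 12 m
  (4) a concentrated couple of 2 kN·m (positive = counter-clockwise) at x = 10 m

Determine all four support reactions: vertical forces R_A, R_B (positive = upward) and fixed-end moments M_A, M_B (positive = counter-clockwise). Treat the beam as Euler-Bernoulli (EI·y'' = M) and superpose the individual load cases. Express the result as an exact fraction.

R_A = 9067/500 kN, M_A = 4217/50 kN·m, R_B = 23433/500 kN, M_B = -6983/50 kN·m

Load 1 — point force P=-6 kN at a=8 m (b=L-a=12):
  R_A = Pb²(3a+b)/L³ = (-6)·12²·(3·8+12)/20³ = -486/125 kN
  M_A = Pab²/L² = (-6)·8·12²/20² = -432/25 kN·m
  R_B = Pa²(a+3b)/L³ = (-6)·8²·(8+3·12)/20³ = -264/125 kN
  M_B = -Pa²b/L² = -(-6)·8²·12/20² = 288/25 kN·m
Load 2 — triangular load w₀=6 kN/m (0→w₀ over full span):
  R_A = 3w₀L/20 = 3·6·20/20 = 18 kN
  M_A = w₀L²/30 = 6·20²/30 = 80 kN·m
  R_B = 7w₀L/20 = 7·6·20/20 = 42 kN
  M_B = -w₀L²/20 = -6·20²/20 = -120 kN·m
Load 3 — point force P=11 kN at a=12 m (b=L-a=8):
  R_A = Pb²(3a+b)/L³ = 11·8²·(3·12+8)/20³ = 484/125 kN
  M_A = Pab²/L² = 11·12·8²/20² = 528/25 kN·m
  R_B = Pa²(a+3b)/L³ = 11·12²·(12+3·8)/20³ = 891/125 kN
  M_B = -Pa²b/L² = -11·12²·8/20² = -792/25 kN·m
Load 4 — applied couple M₀=2 kN·m at a=10 m (b=L-a=10):
  R_A = 6M₀ab/L³ = 6·2·10·10/20³ = 3/20 kN
  M_A = M₀b(2a-b)/L² = 2·10·(2·10-10)/20² = 1/2 kN·m
  R_B = -6M₀ab/L³ = -6·2·10·10/20³ = -3/20 kN
  M_B = M₀a(2b-a)/L² = 2·10·(2·10-10)/20² = 1/2 kN·m
Superposition: R_A = 9067/500 kN, M_A = 4217/50 kN·m, R_B = 23433/500 kN, M_B = -6983/50 kN·m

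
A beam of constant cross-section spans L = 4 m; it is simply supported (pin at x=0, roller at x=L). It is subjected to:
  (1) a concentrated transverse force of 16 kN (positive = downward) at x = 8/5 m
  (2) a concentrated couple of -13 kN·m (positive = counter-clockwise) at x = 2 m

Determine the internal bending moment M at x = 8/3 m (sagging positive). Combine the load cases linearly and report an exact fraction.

Load 1 — point force P=16 kN at a=8/5 m (b=L-a=12/5):
  M_1 = Pa(L-x)/L  [x>a] = 16·(8/5)·(4-(8/3))/4 = 128/15 kN·m
Load 2 — applied couple M₀=-13 kN·m at a=2 m (b=L-a=2):
  M_2 = M₀x/L - M₀  [x>a] = (-13)·(8/3)/4 - (-13) = 13/3 kN·m
Superposition: M = Σ M_i = 193/15 kN·m ≈ 12.866667 kN·m

M(8/3) = 193/15 kN·m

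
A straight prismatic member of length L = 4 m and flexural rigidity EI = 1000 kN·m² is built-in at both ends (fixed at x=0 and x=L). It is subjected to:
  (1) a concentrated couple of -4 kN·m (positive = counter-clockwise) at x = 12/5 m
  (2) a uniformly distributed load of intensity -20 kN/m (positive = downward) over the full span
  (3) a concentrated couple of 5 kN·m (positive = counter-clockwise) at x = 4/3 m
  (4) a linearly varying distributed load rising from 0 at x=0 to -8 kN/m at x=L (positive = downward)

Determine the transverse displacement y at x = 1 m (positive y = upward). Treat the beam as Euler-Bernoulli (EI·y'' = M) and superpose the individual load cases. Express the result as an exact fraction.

y(1) = 343/36000 m

Load 1 — applied couple M₀=-4 kN·m at a=12/5 m (b=L-a=8/5):
  y_1 = (R_Ax³/6 - M_Ax²/2)/EI  [x≤a] with R_A=-36/25, M_A=-32/25 = ((-36/25)·1³/6 - (-32/25)·1²/2)/1000 = 1/2500 m
Load 2 — uniform load w=-20 kN/m over full span:
  y_2 = -wx²(L-x)²/(24EI) = -(-20)·1²·(4-1)²/(24·1000) = 3/400 m
Load 3 — applied couple M₀=5 kN·m at a=4/3 m (b=L-a=8/3):
  y_3 = (R_Ax³/6 - M_Ax²/2)/EI  [x≤a] with R_A=5/3, M_A=0 = ((5/3)·1³/6 - 0·1²/2)/1000 = 1/3600 m
Load 4 — triangular load w₀=-8 kN/m (0→w₀ over full span):
  y_4 = -w₀x²(L-x)²(x+2L)/(120LEI) = -(-8)·1²·(4-1)²·(1+2·4)/(120·4·1000) = 27/20000 m
Superposition: y = Σ y_i = 343/36000 m ≈ 0.009528 m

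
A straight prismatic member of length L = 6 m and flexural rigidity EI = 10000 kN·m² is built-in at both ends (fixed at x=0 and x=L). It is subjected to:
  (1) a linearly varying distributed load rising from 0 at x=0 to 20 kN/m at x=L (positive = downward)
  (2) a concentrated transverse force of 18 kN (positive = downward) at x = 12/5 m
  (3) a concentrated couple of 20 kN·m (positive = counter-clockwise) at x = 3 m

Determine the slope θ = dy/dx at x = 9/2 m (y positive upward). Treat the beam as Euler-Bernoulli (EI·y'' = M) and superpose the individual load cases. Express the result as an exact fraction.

Load 1 — triangular load w₀=20 kN/m (0→w₀ over full span):
  θ_1 = -w₀(2x(L-x)(L-2x)(x+2L)+x²(L-x)²)/(120LEI) = -20·(2·(9/2)·(6-(9/2))·(6-2·(9/2))·((9/2)+2·6)+(9/2)²·(6-(9/2))²)/(120·6·10000) = 1107/640000 rad
Load 2 — point force P=18 kN at a=12/5 m (b=L-a=18/5):
  θ_2 = Pa²(L-x)(2bL-(3b+a)(L-x))/(2L³EI)  [x>a] = 18·(12/5)²·(6-(9/2))·(2·(18/5)·6-(3·(18/5)+(12/5))·(6-(9/2)))/(2·6³·10000) = 1053/1250000 rad
Load 3 — applied couple M₀=20 kN·m at a=3 m (b=L-a=3):
  θ_3 = (R_Ax²/2 - M_Ax - M₀(x-a))/EI  [x>a] with R_A=5, M_A=5 = (5·(9/2)²/2 - 5·(9/2) - 20·((9/2)-3))/10000 = -3/16000 rad
Superposition: θ = Σ θ_i = 190767/80000000 rad ≈ 0.002385 rad

θ(9/2) = 190767/80000000 rad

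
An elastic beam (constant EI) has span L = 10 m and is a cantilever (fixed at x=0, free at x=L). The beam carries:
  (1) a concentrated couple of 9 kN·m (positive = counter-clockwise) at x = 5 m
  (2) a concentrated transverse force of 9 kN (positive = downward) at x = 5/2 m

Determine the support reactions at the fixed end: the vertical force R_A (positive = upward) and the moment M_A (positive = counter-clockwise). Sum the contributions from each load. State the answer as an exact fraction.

R_A = 9 kN, M_A = 27/2 kN·m

Load 1 — applied couple M₀=9 kN·m at a=5 m (b=L-a=5):
  R_A = 0 kN
  M_A = -M₀ = -9 kN·m
Load 2 — point force P=9 kN at a=5/2 m (b=L-a=15/2):
  R_A = P = 9 kN
  M_A = Pa = 9·(5/2) = 45/2 kN·m
Superposition: R_A = 9 kN, M_A = 27/2 kN·m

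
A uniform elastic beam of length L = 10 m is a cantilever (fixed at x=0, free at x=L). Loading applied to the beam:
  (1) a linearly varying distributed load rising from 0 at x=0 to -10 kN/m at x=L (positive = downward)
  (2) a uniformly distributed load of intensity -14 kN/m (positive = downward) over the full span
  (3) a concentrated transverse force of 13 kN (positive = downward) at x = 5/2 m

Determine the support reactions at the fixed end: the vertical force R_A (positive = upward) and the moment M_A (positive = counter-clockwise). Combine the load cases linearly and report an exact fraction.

R_A = -177 kN, M_A = -6005/6 kN·m

Load 1 — triangular load w₀=-10 kN/m (0→w₀ over full span):
  R_A = w₀L/2 = (-10)·10/2 = -50 kN
  M_A = w₀L²/3 = (-10)·10²/3 = -1000/3 kN·m
Load 2 — uniform load w=-14 kN/m over full span:
  R_A = wL = (-14)·10 = -140 kN
  M_A = wL²/2 = (-14)·10²/2 = -700 kN·m
Load 3 — point force P=13 kN at a=5/2 m (b=L-a=15/2):
  R_A = P = 13 kN
  M_A = Pa = 13·(5/2) = 65/2 kN·m
Superposition: R_A = -177 kN, M_A = -6005/6 kN·m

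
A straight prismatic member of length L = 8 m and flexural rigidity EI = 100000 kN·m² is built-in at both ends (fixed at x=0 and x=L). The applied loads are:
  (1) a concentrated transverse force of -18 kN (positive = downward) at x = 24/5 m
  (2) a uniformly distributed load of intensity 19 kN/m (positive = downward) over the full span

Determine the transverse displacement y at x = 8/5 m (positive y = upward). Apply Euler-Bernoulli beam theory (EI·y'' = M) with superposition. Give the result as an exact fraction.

y(8/5) = -102016/146484375 m

Load 1 — point force P=-18 kN at a=24/5 m (b=L-a=16/5):
  y_1 = -Pb²x²(3aL-(3a+b)x)/(6L³EI)  [x≤a] = -(-18)·(16/5)²·(8/5)²·(3·(24/5)·8-(3·(24/5)+(16/5))·(8/5))/(6·8³·100000) = 6528/48828125 m
Load 2 — uniform load w=19 kN/m over full span:
  y_2 = -wx²(L-x)²/(24EI) = -19·(8/5)²·(8-(8/5))²/(24·100000) = -4864/5859375 m
Superposition: y = Σ y_i = -102016/146484375 m ≈ -0.000696 m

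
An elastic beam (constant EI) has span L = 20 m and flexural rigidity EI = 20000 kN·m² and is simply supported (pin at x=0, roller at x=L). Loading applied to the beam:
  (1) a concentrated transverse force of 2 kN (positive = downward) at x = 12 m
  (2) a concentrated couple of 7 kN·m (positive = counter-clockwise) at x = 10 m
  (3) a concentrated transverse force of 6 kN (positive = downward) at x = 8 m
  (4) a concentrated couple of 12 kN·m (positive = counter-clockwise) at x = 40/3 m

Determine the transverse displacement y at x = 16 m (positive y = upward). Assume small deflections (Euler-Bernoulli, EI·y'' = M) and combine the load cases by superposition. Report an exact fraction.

Load 1 — point force P=2 kN at a=12 m (b=L-a=8):
  y_1 = -Pa(L-x)(2Lx-a²-x²)/(6LEI)  [x>a] = -2·12·(20-16)·(2·20·16-12²-16²)/(6·20·20000) = -6/625 m
Load 2 — applied couple M₀=7 kN·m at a=10 m (b=L-a=10):
  y_2 = (M₀x³/(6L)-M₀(x-a)²/2+C₁x)/EI  [x>a] with C₁=M₀(3b²-L²)/(6L)=-35/6 = (7·16³/(6·20)-7·(16-10)²/2+(-35/6)·16)/20000 = 49/50000 m
Load 3 — point force P=6 kN at a=8 m (b=L-a=12):
  y_3 = -Pa(L-x)(2Lx-a²-x²)/(6LEI)  [x>a] = -6·8·(20-16)·(2·20·16-8²-16²)/(6·20·20000) = -16/625 m
Load 4 — applied couple M₀=12 kN·m at a=40/3 m (b=L-a=20/3):
  y_4 = (M₀x³/(6L)-M₀(x-a)²/2+C₁x)/EI  [x>a] with C₁=M₀(3b²-L²)/(6L)=-80/3 = (12·16³/(6·20)-12·(16-(40/3))²/2+(-80/3)·16)/20000 = -28/9375 m
Superposition: y = Σ y_i = -5581/150000 m ≈ -0.037207 m

y(16) = -5581/150000 m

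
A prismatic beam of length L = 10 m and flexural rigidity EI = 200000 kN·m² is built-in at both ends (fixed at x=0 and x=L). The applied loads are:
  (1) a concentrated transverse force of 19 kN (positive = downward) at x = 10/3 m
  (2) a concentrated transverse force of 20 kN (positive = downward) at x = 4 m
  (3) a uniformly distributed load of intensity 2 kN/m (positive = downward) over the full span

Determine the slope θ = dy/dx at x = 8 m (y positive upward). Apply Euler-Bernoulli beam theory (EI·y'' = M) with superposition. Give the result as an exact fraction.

Load 1 — point force P=19 kN at a=10/3 m (b=L-a=20/3):
  θ_1 = Pa²(L-x)(2bL-(3b+a)(L-x))/(2L³EI)  [x>a] = 19·(10/3)²·(10-8)·(2·(20/3)·10-(3·(20/3)+(10/3))·(10-8))/(2·10³·200000) = 247/2700000 rad
Load 2 — point force P=20 kN at a=4 m (b=L-a=6):
  θ_2 = Pa²(L-x)(2bL-(3b+a)(L-x))/(2L³EI)  [x>a] = 20·4²·(10-8)·(2·6·10-(3·6+4)·(10-8))/(2·10³·200000) = 19/156250 rad
Load 3 — uniform load w=2 kN/m over full span:
  θ_3 = -wx(L-x)(L-2x)/(12EI) = -2·8·(10-8)·(10-2·8)/(12·200000) = 1/12500 rad
Superposition: θ = Σ θ_i = 19783/67500000 rad ≈ 0.000293 rad

θ(8) = 19783/67500000 rad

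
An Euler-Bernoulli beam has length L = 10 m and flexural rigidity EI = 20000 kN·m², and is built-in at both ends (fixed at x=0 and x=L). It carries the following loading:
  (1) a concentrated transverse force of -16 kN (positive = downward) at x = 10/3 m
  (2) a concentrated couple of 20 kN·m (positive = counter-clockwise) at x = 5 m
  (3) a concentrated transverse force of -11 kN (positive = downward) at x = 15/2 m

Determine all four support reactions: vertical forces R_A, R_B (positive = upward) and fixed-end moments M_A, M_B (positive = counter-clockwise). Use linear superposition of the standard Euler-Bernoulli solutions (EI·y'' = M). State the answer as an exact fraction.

Load 1 — point force P=-16 kN at a=10/3 m (b=L-a=20/3):
  R_A = Pb²(3a+b)/L³ = (-16)·(20/3)²·(3·(10/3)+(20/3))/10³ = -320/27 kN
  M_A = Pab²/L² = (-16)·(10/3)·(20/3)²/10² = -640/27 kN·m
  R_B = Pa²(a+3b)/L³ = (-16)·(10/3)²·((10/3)+3·(20/3))/10³ = -112/27 kN
  M_B = -Pa²b/L² = -(-16)·(10/3)²·(20/3)/10² = 320/27 kN·m
Load 2 — applied couple M₀=20 kN·m at a=5 m (b=L-a=5):
  R_A = 6M₀ab/L³ = 6·20·5·5/10³ = 3 kN
  M_A = M₀b(2a-b)/L² = 20·5·(2·5-5)/10² = 5 kN·m
  R_B = -6M₀ab/L³ = -6·20·5·5/10³ = -3 kN
  M_B = M₀a(2b-a)/L² = 20·5·(2·5-5)/10² = 5 kN·m
Load 3 — point force P=-11 kN at a=15/2 m (b=L-a=5/2):
  R_A = Pb²(3a+b)/L³ = (-11)·(5/2)²·(3·(15/2)+(5/2))/10³ = -55/32 kN
  M_A = Pab²/L² = (-11)·(15/2)·(5/2)²/10² = -165/32 kN·m
  R_B = Pa²(a+3b)/L³ = (-11)·(15/2)²·((15/2)+3·(5/2))/10³ = -297/32 kN
  M_B = -Pa²b/L² = -(-11)·(15/2)²·(5/2)/10² = 495/32 kN·m
Superposition: R_A = -9133/864 kN, M_A = -20615/864 kN·m, R_B = -14195/864 kN, M_B = 27925/864 kN·m

R_A = -9133/864 kN, M_A = -20615/864 kN·m, R_B = -14195/864 kN, M_B = 27925/864 kN·m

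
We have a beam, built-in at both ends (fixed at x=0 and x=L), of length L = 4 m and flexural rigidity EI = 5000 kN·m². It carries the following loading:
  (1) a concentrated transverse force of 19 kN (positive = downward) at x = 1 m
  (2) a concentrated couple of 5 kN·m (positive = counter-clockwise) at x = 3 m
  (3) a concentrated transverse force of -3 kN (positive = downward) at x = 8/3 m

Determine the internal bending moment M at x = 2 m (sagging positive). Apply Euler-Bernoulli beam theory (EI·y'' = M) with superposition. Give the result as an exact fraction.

Load 1 — point force P=19 kN at a=1 m (b=L-a=3):
  M_1 = Pa²(a+3b)(L-x)/L³ - Pa²b/L²  [x>a] = 19·1²·(1+3·3)·(4-2)/4³ - 19·1²·3/4² = 19/8 kN·m
Load 2 — applied couple M₀=5 kN·m at a=3 m (b=L-a=1):
  M_2 = R_Ax - M_A  [x≤a] with R_A=45/32, M_A=25/16 = (45/32)·2 - (25/16) = 5/4 kN·m
Load 3 — point force P=-3 kN at a=8/3 m (b=L-a=4/3):
  M_3 = Pb²(3a+b)x/L³ - Pab²/L²  [x≤a] = (-3)·(4/3)²·(3·(8/3)+(4/3))·2/4³ - (-3)·(8/3)·(4/3)²/4² = -2/3 kN·m
Superposition: M = Σ M_i = 71/24 kN·m ≈ 2.958333 kN·m

M(2) = 71/24 kN·m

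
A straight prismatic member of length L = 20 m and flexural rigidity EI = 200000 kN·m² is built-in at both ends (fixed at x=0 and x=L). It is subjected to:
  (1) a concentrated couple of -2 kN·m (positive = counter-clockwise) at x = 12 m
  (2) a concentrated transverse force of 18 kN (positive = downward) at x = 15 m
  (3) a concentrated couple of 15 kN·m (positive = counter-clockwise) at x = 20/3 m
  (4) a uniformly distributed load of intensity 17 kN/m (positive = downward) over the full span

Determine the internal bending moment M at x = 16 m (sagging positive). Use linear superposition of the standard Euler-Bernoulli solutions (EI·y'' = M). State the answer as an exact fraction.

M(16) = -33617/3000 kN·m

Load 1 — applied couple M₀=-2 kN·m at a=12 m (b=L-a=8):
  M_1 = R_Ax - M_A - M₀  [x>a] with R_A=-18/125, M_A=-16/25 = (-18/125)·16 - (-16/25) - (-2) = 42/125 kN·m
Load 2 — point force P=18 kN at a=15 m (b=L-a=5):
  M_2 = Pa²(a+3b)(L-x)/L³ - Pa²b/L²  [x>a] = 18·15²·(15+3·5)·(20-16)/20³ - 18·15²·5/20² = 81/8 kN·m
Load 3 — applied couple M₀=15 kN·m at a=20/3 m (b=L-a=40/3):
  M_3 = R_Ax - M_A - M₀  [x>a] with R_A=1, M_A=0 = 1·16 - 0 - 15 = 1 kN·m
Load 4 — uniform load w=17 kN/m over full span:
  M_4 = wLx/2 - wL²/12 - wx²/2 = 17·20·16/2 - 17·20²/12 - 17·16²/2 = -68/3 kN·m
Superposition: M = Σ M_i = -33617/3000 kN·m ≈ -11.205667 kN·m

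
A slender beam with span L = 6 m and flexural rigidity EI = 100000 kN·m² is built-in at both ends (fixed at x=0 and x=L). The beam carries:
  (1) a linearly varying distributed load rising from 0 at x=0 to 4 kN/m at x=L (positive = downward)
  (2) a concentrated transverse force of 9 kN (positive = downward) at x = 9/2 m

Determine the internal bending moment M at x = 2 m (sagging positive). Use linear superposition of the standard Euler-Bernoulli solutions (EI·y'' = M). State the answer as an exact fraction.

M(2) = 2581/1440 kN·m

Load 1 — triangular load w₀=4 kN/m (0→w₀ over full span):
  M_1 = 3w₀Lx/20 - w₀L²/30 - w₀x³/(6L) = 3·4·6·2/20 - 4·6²/30 - 4·2³/(6·6) = 68/45 kN·m
Load 2 — point force P=9 kN at a=9/2 m (b=L-a=3/2):
  M_2 = Pb²(3a+b)x/L³ - Pab²/L²  [x≤a] = 9·(3/2)²·(3·(9/2)+(3/2))·2/6³ - 9·(9/2)·(3/2)²/6² = 9/32 kN·m
Superposition: M = Σ M_i = 2581/1440 kN·m ≈ 1.792361 kN·m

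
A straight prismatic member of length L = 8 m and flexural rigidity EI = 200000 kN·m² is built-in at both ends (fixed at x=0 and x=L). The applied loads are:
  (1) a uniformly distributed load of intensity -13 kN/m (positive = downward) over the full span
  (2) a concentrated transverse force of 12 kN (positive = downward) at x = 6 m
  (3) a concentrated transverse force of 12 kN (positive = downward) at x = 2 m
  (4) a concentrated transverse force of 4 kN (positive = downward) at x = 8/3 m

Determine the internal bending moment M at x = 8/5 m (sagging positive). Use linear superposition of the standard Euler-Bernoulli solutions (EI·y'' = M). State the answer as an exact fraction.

M(8/5) = 298/75 kN·m

Load 1 — uniform load w=-13 kN/m over full span:
  M_1 = wLx/2 - wL²/12 - wx²/2 = (-13)·8·(8/5)/2 - (-13)·8²/12 - (-13)·(8/5)²/2 = 208/75 kN·m
Load 2 — point force P=12 kN at a=6 m (b=L-a=2):
  M_2 = Pb²(3a+b)x/L³ - Pab²/L²  [x≤a] = 12·2²·(3·6+2)·(8/5)/8³ - 12·6·2²/8² = -3/2 kN·m
Load 3 — point force P=12 kN at a=2 m (b=L-a=6):
  M_3 = Pb²(3a+b)x/L³ - Pab²/L²  [x≤a] = 12·6²·(3·2+6)·(8/5)/8³ - 12·2·6²/8² = 27/10 kN·m
Load 4 — point force P=4 kN at a=8/3 m (b=L-a=16/3):
  M_4 = Pb²(3a+b)x/L³ - Pab²/L²  [x≤a] = 4·(16/3)²·(3·(8/3)+(16/3))·(8/5)/8³ - 4·(8/3)·(16/3)²/8² = 0 kN·m
Superposition: M = Σ M_i = 298/75 kN·m ≈ 3.973333 kN·m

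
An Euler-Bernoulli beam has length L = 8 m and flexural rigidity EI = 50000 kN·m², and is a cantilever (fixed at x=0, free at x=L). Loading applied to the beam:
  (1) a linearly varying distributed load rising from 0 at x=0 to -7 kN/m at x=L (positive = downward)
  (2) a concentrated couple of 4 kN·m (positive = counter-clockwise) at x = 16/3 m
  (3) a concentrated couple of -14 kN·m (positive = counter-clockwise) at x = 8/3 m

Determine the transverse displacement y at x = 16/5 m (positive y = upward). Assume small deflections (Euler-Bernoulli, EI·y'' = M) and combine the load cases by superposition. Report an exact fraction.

y(16/5) = 4965004/439453125 m

Load 1 — triangular load w₀=-7 kN/m (0→w₀ over full span):
  y_1 = (w₀Lx³/12-w₀L²x²/6-w₀x⁵/(120L))/EI = ((-7)·8·(16/5)³/12-(-7)·8²·(16/5)²/6-(-7)·(16/5)⁵/(120·8))/50000 = 1799168/146484375 m
Load 2 — applied couple M₀=4 kN·m at a=16/3 m (b=L-a=8/3):
  y_2 = M₀x²/(2EI)  [x≤a] = 4·(16/5)²/(2·50000) = 32/78125 m
Load 3 — applied couple M₀=-14 kN·m at a=8/3 m (b=L-a=16/3):
  y_3 = M₀a(2x-a)/(2EI)  [x>a] = (-14)·(8/3)·(2·(16/5)-(8/3))/(2·50000) = -196/140625 m
Superposition: y = Σ y_i = 4965004/439453125 m ≈ 0.011298 m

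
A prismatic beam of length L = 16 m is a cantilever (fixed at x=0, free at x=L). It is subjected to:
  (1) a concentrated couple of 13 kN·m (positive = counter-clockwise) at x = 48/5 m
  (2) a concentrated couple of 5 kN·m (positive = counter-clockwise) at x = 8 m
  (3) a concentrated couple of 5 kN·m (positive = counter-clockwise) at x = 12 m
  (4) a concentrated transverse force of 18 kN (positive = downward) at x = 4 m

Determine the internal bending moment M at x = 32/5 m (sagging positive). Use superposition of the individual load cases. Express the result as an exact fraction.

Load 1 — applied couple M₀=13 kN·m at a=48/5 m (b=L-a=32/5):
  M_1 = M₀  [x≤a] = 13 = 13 kN·m
Load 2 — applied couple M₀=5 kN·m at a=8 m (b=L-a=8):
  M_2 = M₀  [x≤a] = 5 = 5 kN·m
Load 3 — applied couple M₀=5 kN·m at a=12 m (b=L-a=4):
  M_3 = M₀  [x≤a] = 5 = 5 kN·m
Load 4 — point force P=18 kN at a=4 m (b=L-a=12):
  M_4 = 0  [x>a] = 0 kN·m
Superposition: M = Σ M_i = 23 kN·m ≈ 23.000000 kN·m

M(32/5) = 23 kN·m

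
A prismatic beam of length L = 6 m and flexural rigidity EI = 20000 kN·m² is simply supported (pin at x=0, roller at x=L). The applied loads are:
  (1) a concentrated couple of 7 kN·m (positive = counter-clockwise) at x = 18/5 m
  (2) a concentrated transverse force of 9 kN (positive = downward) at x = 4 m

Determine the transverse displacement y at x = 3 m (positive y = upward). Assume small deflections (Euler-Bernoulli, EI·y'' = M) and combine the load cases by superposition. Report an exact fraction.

Load 1 — applied couple M₀=7 kN·m at a=18/5 m (b=L-a=12/5):
  y_1 = (M₀x³/(6L)+C₁x)/EI  [x≤a] with C₁=M₀(3b²-L²)/(6L)=-91/25 = (7·3³/(6·6)+(-91/25)·3)/20000 = -567/2000000 m
Load 2 — point force P=9 kN at a=4 m (b=L-a=2):
  y_2 = -Pbx(L²-b²-x²)/(6LEI)  [x≤a] = -9·2·3·(6²-2²-3²)/(6·6·20000) = -69/40000 m
Superposition: y = Σ y_i = -4017/2000000 m ≈ -0.002008 m

y(3) = -4017/2000000 m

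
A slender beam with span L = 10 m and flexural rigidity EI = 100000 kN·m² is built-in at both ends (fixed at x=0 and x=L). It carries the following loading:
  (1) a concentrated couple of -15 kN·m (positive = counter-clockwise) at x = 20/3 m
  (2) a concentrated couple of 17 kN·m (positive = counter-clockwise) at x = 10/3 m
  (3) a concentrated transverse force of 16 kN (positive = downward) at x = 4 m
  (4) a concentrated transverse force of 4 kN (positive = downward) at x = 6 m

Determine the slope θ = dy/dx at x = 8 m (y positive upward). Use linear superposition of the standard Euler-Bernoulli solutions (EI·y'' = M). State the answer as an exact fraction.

θ(8) = 937/6250000 rad

Load 1 — applied couple M₀=-15 kN·m at a=20/3 m (b=L-a=10/3):
  θ_1 = (R_Ax²/2 - M_Ax - M₀(x-a))/EI  [x>a] with R_A=-2, M_A=-5 = ((-2)·8²/2 - (-5)·8 - (-15)·(8-(20/3)))/100000 = -1/25000 rad
Load 2 — applied couple M₀=17 kN·m at a=10/3 m (b=L-a=20/3):
  θ_2 = (R_Ax²/2 - M_Ax - M₀(x-a))/EI  [x>a] with R_A=34/15, M_A=0 = ((34/15)·8²/2 - 0·8 - 17·(8-(10/3)))/100000 = -17/250000 rad
Load 3 — point force P=16 kN at a=4 m (b=L-a=6):
  θ_3 = Pa²(L-x)(2bL-(3b+a)(L-x))/(2L³EI)  [x>a] = 16·4²·(10-8)·(2·6·10-(3·6+4)·(10-8))/(2·10³·100000) = 76/390625 rad
Load 4 — point force P=4 kN at a=6 m (b=L-a=4):
  θ_4 = Pa²(L-x)(2bL-(3b+a)(L-x))/(2L³EI)  [x>a] = 4·6²·(10-8)·(2·4·10-(3·4+6)·(10-8))/(2·10³·100000) = 99/1562500 rad
Superposition: θ = Σ θ_i = 937/6250000 rad ≈ 0.000150 rad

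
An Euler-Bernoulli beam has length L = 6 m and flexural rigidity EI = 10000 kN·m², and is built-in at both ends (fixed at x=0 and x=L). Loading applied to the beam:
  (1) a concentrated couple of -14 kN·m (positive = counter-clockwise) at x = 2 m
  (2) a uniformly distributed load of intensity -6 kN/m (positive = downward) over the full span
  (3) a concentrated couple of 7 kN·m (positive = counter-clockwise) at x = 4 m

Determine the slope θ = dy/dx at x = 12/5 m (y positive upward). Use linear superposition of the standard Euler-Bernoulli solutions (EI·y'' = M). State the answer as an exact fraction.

Load 1 — applied couple M₀=-14 kN·m at a=2 m (b=L-a=4):
  θ_1 = (R_Ax²/2 - M_Ax - M₀(x-a))/EI  [x>a] with R_A=-28/9, M_A=0 = ((-28/9)·(12/5)²/2 - 0·(12/5) - (-14)·((12/5)-2))/10000 = -21/62500 rad
Load 2 — uniform load w=-6 kN/m over full span:
  θ_2 = -wx(L-x)(L-2x)/(12EI) = -(-6)·(12/5)·(6-(12/5))·(6-2·(12/5))/(12·10000) = 81/156250 rad
Load 3 — applied couple M₀=7 kN·m at a=4 m (b=L-a=2):
  θ_3 = (R_Ax²/2 - M_Ax)/EI  [x≤a] with R_A=14/9, M_A=7/3 = ((14/9)·(12/5)²/2 - (7/3)·(12/5))/10000 = -7/62500 rad
Superposition: θ = Σ θ_i = 11/156250 rad ≈ 0.000070 rad

θ(12/5) = 11/156250 rad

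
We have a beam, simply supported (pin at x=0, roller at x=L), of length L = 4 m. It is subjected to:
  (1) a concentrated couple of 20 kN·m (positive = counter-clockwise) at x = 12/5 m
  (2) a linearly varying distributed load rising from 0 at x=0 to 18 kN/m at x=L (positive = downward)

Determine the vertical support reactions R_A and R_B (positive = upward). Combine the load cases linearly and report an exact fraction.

R_A = 17 kN, R_B = 19 kN

Load 1 — applied couple M₀=20 kN·m at a=12/5 m (b=L-a=8/5):
  R_A = M₀/L = 20/4 = 5 kN
  R_B = -M₀/L = -20/4 = -5 kN
Load 2 — triangular load w₀=18 kN/m (0→w₀ over full span):
  R_A = w₀L/6 = 18·4/6 = 12 kN
  R_B = w₀L/3 = 18·4/3 = 24 kN
Superposition: R_A = 17 kN, R_B = 19 kN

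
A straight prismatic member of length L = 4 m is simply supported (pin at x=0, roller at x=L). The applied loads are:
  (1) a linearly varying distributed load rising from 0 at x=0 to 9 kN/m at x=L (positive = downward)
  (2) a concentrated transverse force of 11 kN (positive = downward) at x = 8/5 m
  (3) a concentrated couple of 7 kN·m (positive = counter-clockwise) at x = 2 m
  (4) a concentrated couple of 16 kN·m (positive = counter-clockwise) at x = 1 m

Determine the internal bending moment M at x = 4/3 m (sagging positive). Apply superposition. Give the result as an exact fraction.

Load 1 — triangular load w₀=9 kN/m (0→w₀ over full span):
  M_1 = w₀Lx/6 - w₀x³/(6L) = 9·4·(4/3)/6 - 9·(4/3)³/(6·4) = 64/9 kN·m
Load 2 — point force P=11 kN at a=8/5 m (b=L-a=12/5):
  M_2 = Pbx/L  [x≤a] = 11·(12/5)·(4/3)/4 = 44/5 kN·m
Load 3 — applied couple M₀=7 kN·m at a=2 m (b=L-a=2):
  M_3 = M₀x/L  [x≤a] = 7·(4/3)/4 = 7/3 kN·m
Load 4 — applied couple M₀=16 kN·m at a=1 m (b=L-a=3):
  M_4 = M₀x/L - M₀  [x>a] = 16·(4/3)/4 - 16 = -32/3 kN·m
Superposition: M = Σ M_i = 341/45 kN·m ≈ 7.577778 kN·m

M(4/3) = 341/45 kN·m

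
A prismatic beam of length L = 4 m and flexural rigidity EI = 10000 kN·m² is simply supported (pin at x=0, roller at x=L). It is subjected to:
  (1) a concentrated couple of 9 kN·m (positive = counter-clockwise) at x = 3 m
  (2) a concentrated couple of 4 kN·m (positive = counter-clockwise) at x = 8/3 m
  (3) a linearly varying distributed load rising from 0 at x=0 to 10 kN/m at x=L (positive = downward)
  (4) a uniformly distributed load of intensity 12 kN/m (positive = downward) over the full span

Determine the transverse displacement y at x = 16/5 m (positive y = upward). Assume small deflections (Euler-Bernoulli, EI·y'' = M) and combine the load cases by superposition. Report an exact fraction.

y(16/5) = -2162761/562500000 m

Load 1 — applied couple M₀=9 kN·m at a=3 m (b=L-a=1):
  y_1 = (M₀x³/(6L)-M₀(x-a)²/2+C₁x)/EI  [x>a] with C₁=M₀(3b²-L²)/(6L)=-39/8 = (9·(16/5)³/(6·4)-9·((16/5)-3)²/2+(-39/8)·(16/5))/10000 = -873/2500000 m
Load 2 — applied couple M₀=4 kN·m at a=8/3 m (b=L-a=4/3):
  y_2 = (M₀x³/(6L)-M₀(x-a)²/2+C₁x)/EI  [x>a] with C₁=M₀(3b²-L²)/(6L)=-16/9 = (4·(16/5)³/(6·4)-4·((16/5)-(8/3))²/2+(-16/9)·(16/5))/10000 = -56/703125 m
Load 3 — triangular load w₀=10 kN/m (0→w₀ over full span):
  y_3 = -w₀x(7L⁴-10L²x²+3x⁴)/(360LEI) = -10·(16/5)·(7·4⁴-10·4²·(16/5)²+3·(16/5)⁴)/(360·4·10000) = -2032/1953125 m
Load 4 — uniform load w=12 kN/m over full span:
  y_4 = -wx(L³-2Lx²+x³)/(24EI) = -12·(16/5)·(4³-2·4·(16/5)²+(16/5)³)/(24·10000) = -928/390625 m
Superposition: y = Σ y_i = -2162761/562500000 m ≈ -0.003845 m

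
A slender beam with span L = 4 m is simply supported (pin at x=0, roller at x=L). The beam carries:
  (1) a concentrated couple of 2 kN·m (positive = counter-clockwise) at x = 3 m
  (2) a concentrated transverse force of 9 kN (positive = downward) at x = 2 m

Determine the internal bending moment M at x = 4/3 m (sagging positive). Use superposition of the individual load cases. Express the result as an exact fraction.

M(4/3) = 20/3 kN·m

Load 1 — applied couple M₀=2 kN·m at a=3 m (b=L-a=1):
  M_1 = M₀x/L  [x≤a] = 2·(4/3)/4 = 2/3 kN·m
Load 2 — point force P=9 kN at a=2 m (b=L-a=2):
  M_2 = Pbx/L  [x≤a] = 9·2·(4/3)/4 = 6 kN·m
Superposition: M = Σ M_i = 20/3 kN·m ≈ 6.666667 kN·m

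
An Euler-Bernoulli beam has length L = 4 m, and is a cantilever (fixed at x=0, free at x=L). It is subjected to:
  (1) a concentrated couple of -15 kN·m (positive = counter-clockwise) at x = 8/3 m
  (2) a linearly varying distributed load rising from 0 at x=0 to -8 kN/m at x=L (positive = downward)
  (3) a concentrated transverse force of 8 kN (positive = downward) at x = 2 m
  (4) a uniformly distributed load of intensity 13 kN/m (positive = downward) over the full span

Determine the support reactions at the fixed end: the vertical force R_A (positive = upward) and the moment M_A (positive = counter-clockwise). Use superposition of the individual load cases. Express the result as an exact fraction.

Load 1 — applied couple M₀=-15 kN·m at a=8/3 m (b=L-a=4/3):
  R_A = 0 kN
  M_A = -M₀ = -(-15) = 15 kN·m
Load 2 — triangular load w₀=-8 kN/m (0→w₀ over full span):
  R_A = w₀L/2 = (-8)·4/2 = -16 kN
  M_A = w₀L²/3 = (-8)·4²/3 = -128/3 kN·m
Load 3 — point force P=8 kN at a=2 m (b=L-a=2):
  R_A = P = 8 kN
  M_A = Pa = 8·2 = 16 kN·m
Load 4 — uniform load w=13 kN/m over full span:
  R_A = wL = 13·4 = 52 kN
  M_A = wL²/2 = 13·4²/2 = 104 kN·m
Superposition: R_A = 44 kN, M_A = 277/3 kN·m

R_A = 44 kN, M_A = 277/3 kN·m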